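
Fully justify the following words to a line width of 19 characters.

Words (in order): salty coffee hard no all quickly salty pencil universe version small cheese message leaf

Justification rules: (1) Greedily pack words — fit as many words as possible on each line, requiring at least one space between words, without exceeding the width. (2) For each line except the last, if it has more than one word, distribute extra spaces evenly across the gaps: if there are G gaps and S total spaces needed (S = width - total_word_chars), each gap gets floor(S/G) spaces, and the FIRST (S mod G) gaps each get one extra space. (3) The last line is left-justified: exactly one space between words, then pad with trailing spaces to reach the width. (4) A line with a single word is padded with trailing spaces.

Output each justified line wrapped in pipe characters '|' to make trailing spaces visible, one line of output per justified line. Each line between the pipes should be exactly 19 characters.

Answer: |salty  coffee  hard|
|no    all   quickly|
|salty        pencil|
|universe    version|
|small        cheese|
|message leaf       |

Derivation:
Line 1: ['salty', 'coffee', 'hard'] (min_width=17, slack=2)
Line 2: ['no', 'all', 'quickly'] (min_width=14, slack=5)
Line 3: ['salty', 'pencil'] (min_width=12, slack=7)
Line 4: ['universe', 'version'] (min_width=16, slack=3)
Line 5: ['small', 'cheese'] (min_width=12, slack=7)
Line 6: ['message', 'leaf'] (min_width=12, slack=7)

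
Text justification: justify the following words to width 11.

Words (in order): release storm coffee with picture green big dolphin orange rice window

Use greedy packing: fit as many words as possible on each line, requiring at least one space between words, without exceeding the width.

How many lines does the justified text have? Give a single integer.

Line 1: ['release'] (min_width=7, slack=4)
Line 2: ['storm'] (min_width=5, slack=6)
Line 3: ['coffee', 'with'] (min_width=11, slack=0)
Line 4: ['picture'] (min_width=7, slack=4)
Line 5: ['green', 'big'] (min_width=9, slack=2)
Line 6: ['dolphin'] (min_width=7, slack=4)
Line 7: ['orange', 'rice'] (min_width=11, slack=0)
Line 8: ['window'] (min_width=6, slack=5)
Total lines: 8

Answer: 8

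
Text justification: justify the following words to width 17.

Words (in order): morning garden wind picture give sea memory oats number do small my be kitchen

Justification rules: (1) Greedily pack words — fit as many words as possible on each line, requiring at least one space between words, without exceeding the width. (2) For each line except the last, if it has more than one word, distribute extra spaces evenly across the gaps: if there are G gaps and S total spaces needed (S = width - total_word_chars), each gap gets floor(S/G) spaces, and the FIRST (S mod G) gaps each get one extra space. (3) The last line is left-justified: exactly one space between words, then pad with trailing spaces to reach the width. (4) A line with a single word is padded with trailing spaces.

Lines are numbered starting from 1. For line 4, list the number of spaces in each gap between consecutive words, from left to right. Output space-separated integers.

Line 1: ['morning', 'garden'] (min_width=14, slack=3)
Line 2: ['wind', 'picture', 'give'] (min_width=17, slack=0)
Line 3: ['sea', 'memory', 'oats'] (min_width=15, slack=2)
Line 4: ['number', 'do', 'small'] (min_width=15, slack=2)
Line 5: ['my', 'be', 'kitchen'] (min_width=13, slack=4)

Answer: 2 2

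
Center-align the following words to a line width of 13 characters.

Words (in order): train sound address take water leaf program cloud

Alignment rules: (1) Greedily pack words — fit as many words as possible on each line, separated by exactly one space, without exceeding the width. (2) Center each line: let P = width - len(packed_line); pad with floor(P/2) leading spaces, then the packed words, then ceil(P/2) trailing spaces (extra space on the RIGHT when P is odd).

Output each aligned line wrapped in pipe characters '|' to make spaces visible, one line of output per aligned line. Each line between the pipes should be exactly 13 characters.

Line 1: ['train', 'sound'] (min_width=11, slack=2)
Line 2: ['address', 'take'] (min_width=12, slack=1)
Line 3: ['water', 'leaf'] (min_width=10, slack=3)
Line 4: ['program', 'cloud'] (min_width=13, slack=0)

Answer: | train sound |
|address take |
| water leaf  |
|program cloud|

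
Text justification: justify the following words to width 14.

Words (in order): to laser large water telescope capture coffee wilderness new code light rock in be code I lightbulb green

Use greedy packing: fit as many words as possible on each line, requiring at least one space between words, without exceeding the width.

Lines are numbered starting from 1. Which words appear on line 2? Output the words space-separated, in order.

Line 1: ['to', 'laser', 'large'] (min_width=14, slack=0)
Line 2: ['water'] (min_width=5, slack=9)
Line 3: ['telescope'] (min_width=9, slack=5)
Line 4: ['capture', 'coffee'] (min_width=14, slack=0)
Line 5: ['wilderness', 'new'] (min_width=14, slack=0)
Line 6: ['code', 'light'] (min_width=10, slack=4)
Line 7: ['rock', 'in', 'be'] (min_width=10, slack=4)
Line 8: ['code', 'I'] (min_width=6, slack=8)
Line 9: ['lightbulb'] (min_width=9, slack=5)
Line 10: ['green'] (min_width=5, slack=9)

Answer: water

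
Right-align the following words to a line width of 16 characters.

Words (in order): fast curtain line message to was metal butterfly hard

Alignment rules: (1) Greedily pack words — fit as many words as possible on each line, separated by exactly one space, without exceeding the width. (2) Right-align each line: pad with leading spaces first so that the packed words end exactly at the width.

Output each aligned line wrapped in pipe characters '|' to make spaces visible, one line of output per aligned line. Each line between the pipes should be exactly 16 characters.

Answer: |    fast curtain|
| line message to|
|       was metal|
|  butterfly hard|

Derivation:
Line 1: ['fast', 'curtain'] (min_width=12, slack=4)
Line 2: ['line', 'message', 'to'] (min_width=15, slack=1)
Line 3: ['was', 'metal'] (min_width=9, slack=7)
Line 4: ['butterfly', 'hard'] (min_width=14, slack=2)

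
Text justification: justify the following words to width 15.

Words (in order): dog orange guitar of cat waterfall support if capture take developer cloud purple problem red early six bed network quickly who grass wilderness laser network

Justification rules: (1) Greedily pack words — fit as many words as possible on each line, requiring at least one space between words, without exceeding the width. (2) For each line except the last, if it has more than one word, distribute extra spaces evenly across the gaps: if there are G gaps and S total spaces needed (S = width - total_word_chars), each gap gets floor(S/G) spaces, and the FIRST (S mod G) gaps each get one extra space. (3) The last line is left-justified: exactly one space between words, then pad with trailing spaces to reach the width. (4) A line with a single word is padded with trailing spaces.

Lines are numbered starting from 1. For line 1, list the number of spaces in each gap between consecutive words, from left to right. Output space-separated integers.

Answer: 6

Derivation:
Line 1: ['dog', 'orange'] (min_width=10, slack=5)
Line 2: ['guitar', 'of', 'cat'] (min_width=13, slack=2)
Line 3: ['waterfall'] (min_width=9, slack=6)
Line 4: ['support', 'if'] (min_width=10, slack=5)
Line 5: ['capture', 'take'] (min_width=12, slack=3)
Line 6: ['developer', 'cloud'] (min_width=15, slack=0)
Line 7: ['purple', 'problem'] (min_width=14, slack=1)
Line 8: ['red', 'early', 'six'] (min_width=13, slack=2)
Line 9: ['bed', 'network'] (min_width=11, slack=4)
Line 10: ['quickly', 'who'] (min_width=11, slack=4)
Line 11: ['grass'] (min_width=5, slack=10)
Line 12: ['wilderness'] (min_width=10, slack=5)
Line 13: ['laser', 'network'] (min_width=13, slack=2)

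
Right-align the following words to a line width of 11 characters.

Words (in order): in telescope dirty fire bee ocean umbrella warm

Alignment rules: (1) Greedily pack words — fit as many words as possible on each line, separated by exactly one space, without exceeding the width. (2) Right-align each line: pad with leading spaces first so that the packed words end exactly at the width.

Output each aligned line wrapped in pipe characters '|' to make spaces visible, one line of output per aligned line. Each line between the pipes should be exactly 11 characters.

Answer: |         in|
|  telescope|
| dirty fire|
|  bee ocean|
|   umbrella|
|       warm|

Derivation:
Line 1: ['in'] (min_width=2, slack=9)
Line 2: ['telescope'] (min_width=9, slack=2)
Line 3: ['dirty', 'fire'] (min_width=10, slack=1)
Line 4: ['bee', 'ocean'] (min_width=9, slack=2)
Line 5: ['umbrella'] (min_width=8, slack=3)
Line 6: ['warm'] (min_width=4, slack=7)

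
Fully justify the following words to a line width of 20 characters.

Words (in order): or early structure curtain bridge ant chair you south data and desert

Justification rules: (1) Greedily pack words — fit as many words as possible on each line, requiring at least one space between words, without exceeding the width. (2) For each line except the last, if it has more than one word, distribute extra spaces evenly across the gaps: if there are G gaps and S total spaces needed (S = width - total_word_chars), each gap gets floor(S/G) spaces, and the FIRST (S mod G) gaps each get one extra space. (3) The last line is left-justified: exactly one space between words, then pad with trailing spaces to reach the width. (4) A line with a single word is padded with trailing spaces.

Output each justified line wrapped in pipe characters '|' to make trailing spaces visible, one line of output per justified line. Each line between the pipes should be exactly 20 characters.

Line 1: ['or', 'early', 'structure'] (min_width=18, slack=2)
Line 2: ['curtain', 'bridge', 'ant'] (min_width=18, slack=2)
Line 3: ['chair', 'you', 'south', 'data'] (min_width=20, slack=0)
Line 4: ['and', 'desert'] (min_width=10, slack=10)

Answer: |or  early  structure|
|curtain  bridge  ant|
|chair you south data|
|and desert          |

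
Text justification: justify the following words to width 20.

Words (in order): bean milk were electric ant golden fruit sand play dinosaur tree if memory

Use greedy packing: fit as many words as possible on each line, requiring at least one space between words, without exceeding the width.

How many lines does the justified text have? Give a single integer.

Answer: 5

Derivation:
Line 1: ['bean', 'milk', 'were'] (min_width=14, slack=6)
Line 2: ['electric', 'ant', 'golden'] (min_width=19, slack=1)
Line 3: ['fruit', 'sand', 'play'] (min_width=15, slack=5)
Line 4: ['dinosaur', 'tree', 'if'] (min_width=16, slack=4)
Line 5: ['memory'] (min_width=6, slack=14)
Total lines: 5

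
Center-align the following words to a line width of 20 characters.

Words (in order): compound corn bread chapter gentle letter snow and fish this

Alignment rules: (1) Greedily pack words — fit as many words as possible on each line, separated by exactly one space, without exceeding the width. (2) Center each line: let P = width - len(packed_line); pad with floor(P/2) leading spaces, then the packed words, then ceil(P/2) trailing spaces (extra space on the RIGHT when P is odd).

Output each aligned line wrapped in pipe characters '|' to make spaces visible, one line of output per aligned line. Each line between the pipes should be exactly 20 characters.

Line 1: ['compound', 'corn', 'bread'] (min_width=19, slack=1)
Line 2: ['chapter', 'gentle'] (min_width=14, slack=6)
Line 3: ['letter', 'snow', 'and', 'fish'] (min_width=20, slack=0)
Line 4: ['this'] (min_width=4, slack=16)

Answer: |compound corn bread |
|   chapter gentle   |
|letter snow and fish|
|        this        |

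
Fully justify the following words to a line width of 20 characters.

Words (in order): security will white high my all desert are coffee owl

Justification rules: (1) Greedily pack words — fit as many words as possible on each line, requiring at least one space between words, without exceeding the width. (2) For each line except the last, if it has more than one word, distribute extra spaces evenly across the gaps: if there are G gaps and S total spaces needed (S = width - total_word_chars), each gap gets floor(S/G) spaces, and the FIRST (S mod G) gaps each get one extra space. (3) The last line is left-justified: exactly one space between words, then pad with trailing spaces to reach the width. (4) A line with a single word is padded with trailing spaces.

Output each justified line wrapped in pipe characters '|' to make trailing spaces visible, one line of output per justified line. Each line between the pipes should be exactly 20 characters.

Line 1: ['security', 'will', 'white'] (min_width=19, slack=1)
Line 2: ['high', 'my', 'all', 'desert'] (min_width=18, slack=2)
Line 3: ['are', 'coffee', 'owl'] (min_width=14, slack=6)

Answer: |security  will white|
|high  my  all desert|
|are coffee owl      |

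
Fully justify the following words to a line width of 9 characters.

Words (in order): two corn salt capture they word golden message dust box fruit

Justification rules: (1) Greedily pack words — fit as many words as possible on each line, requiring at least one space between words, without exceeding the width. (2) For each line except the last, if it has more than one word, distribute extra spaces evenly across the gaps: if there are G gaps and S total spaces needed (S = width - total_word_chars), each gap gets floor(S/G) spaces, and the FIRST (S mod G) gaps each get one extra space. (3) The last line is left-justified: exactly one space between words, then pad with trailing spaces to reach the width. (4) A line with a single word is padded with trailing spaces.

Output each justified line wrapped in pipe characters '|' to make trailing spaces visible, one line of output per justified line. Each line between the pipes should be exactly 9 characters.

Line 1: ['two', 'corn'] (min_width=8, slack=1)
Line 2: ['salt'] (min_width=4, slack=5)
Line 3: ['capture'] (min_width=7, slack=2)
Line 4: ['they', 'word'] (min_width=9, slack=0)
Line 5: ['golden'] (min_width=6, slack=3)
Line 6: ['message'] (min_width=7, slack=2)
Line 7: ['dust', 'box'] (min_width=8, slack=1)
Line 8: ['fruit'] (min_width=5, slack=4)

Answer: |two  corn|
|salt     |
|capture  |
|they word|
|golden   |
|message  |
|dust  box|
|fruit    |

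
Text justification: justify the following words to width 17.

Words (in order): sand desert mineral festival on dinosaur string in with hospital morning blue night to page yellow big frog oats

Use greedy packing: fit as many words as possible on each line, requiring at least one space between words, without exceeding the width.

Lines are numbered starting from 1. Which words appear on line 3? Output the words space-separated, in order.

Line 1: ['sand', 'desert'] (min_width=11, slack=6)
Line 2: ['mineral', 'festival'] (min_width=16, slack=1)
Line 3: ['on', 'dinosaur'] (min_width=11, slack=6)
Line 4: ['string', 'in', 'with'] (min_width=14, slack=3)
Line 5: ['hospital', 'morning'] (min_width=16, slack=1)
Line 6: ['blue', 'night', 'to'] (min_width=13, slack=4)
Line 7: ['page', 'yellow', 'big'] (min_width=15, slack=2)
Line 8: ['frog', 'oats'] (min_width=9, slack=8)

Answer: on dinosaur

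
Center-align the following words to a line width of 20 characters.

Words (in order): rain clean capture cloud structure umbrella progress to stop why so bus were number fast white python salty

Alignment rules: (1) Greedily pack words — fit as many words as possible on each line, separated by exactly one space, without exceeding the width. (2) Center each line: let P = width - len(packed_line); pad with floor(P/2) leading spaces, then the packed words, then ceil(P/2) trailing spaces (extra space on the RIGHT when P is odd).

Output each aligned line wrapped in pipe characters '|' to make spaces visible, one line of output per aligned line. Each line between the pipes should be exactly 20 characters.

Answer: | rain clean capture |
|  cloud structure   |
|umbrella progress to|
|stop why so bus were|
| number fast white  |
|    python salty    |

Derivation:
Line 1: ['rain', 'clean', 'capture'] (min_width=18, slack=2)
Line 2: ['cloud', 'structure'] (min_width=15, slack=5)
Line 3: ['umbrella', 'progress', 'to'] (min_width=20, slack=0)
Line 4: ['stop', 'why', 'so', 'bus', 'were'] (min_width=20, slack=0)
Line 5: ['number', 'fast', 'white'] (min_width=17, slack=3)
Line 6: ['python', 'salty'] (min_width=12, slack=8)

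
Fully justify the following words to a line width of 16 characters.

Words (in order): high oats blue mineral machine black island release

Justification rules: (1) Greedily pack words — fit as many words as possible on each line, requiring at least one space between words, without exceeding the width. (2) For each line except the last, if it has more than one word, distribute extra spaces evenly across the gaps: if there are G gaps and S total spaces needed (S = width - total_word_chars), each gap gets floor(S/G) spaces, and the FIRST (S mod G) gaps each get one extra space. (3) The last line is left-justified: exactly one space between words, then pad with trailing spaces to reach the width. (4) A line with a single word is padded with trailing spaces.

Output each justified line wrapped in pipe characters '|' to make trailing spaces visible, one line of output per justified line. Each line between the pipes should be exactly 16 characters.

Answer: |high  oats  blue|
|mineral  machine|
|black     island|
|release         |

Derivation:
Line 1: ['high', 'oats', 'blue'] (min_width=14, slack=2)
Line 2: ['mineral', 'machine'] (min_width=15, slack=1)
Line 3: ['black', 'island'] (min_width=12, slack=4)
Line 4: ['release'] (min_width=7, slack=9)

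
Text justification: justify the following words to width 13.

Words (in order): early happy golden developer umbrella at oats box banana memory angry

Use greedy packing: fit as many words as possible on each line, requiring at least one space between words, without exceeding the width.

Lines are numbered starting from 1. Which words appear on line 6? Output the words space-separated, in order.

Line 1: ['early', 'happy'] (min_width=11, slack=2)
Line 2: ['golden'] (min_width=6, slack=7)
Line 3: ['developer'] (min_width=9, slack=4)
Line 4: ['umbrella', 'at'] (min_width=11, slack=2)
Line 5: ['oats', 'box'] (min_width=8, slack=5)
Line 6: ['banana', 'memory'] (min_width=13, slack=0)
Line 7: ['angry'] (min_width=5, slack=8)

Answer: banana memory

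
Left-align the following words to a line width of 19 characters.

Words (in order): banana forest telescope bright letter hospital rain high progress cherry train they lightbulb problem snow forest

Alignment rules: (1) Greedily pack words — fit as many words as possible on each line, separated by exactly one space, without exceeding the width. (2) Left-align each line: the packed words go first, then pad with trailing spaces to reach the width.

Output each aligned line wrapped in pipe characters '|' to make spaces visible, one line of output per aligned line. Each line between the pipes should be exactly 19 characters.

Answer: |banana forest      |
|telescope bright   |
|letter hospital    |
|rain high progress |
|cherry train they  |
|lightbulb problem  |
|snow forest        |

Derivation:
Line 1: ['banana', 'forest'] (min_width=13, slack=6)
Line 2: ['telescope', 'bright'] (min_width=16, slack=3)
Line 3: ['letter', 'hospital'] (min_width=15, slack=4)
Line 4: ['rain', 'high', 'progress'] (min_width=18, slack=1)
Line 5: ['cherry', 'train', 'they'] (min_width=17, slack=2)
Line 6: ['lightbulb', 'problem'] (min_width=17, slack=2)
Line 7: ['snow', 'forest'] (min_width=11, slack=8)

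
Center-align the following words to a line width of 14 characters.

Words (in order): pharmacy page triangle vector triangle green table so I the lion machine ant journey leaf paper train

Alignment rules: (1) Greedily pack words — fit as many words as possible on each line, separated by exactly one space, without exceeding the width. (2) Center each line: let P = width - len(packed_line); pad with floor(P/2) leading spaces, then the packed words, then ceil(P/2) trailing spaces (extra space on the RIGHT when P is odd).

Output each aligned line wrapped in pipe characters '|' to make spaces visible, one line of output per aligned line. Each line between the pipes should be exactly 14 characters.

Answer: |pharmacy page |
|   triangle   |
|    vector    |
|triangle green|
|table so I the|
| lion machine |
| ant journey  |
|  leaf paper  |
|    train     |

Derivation:
Line 1: ['pharmacy', 'page'] (min_width=13, slack=1)
Line 2: ['triangle'] (min_width=8, slack=6)
Line 3: ['vector'] (min_width=6, slack=8)
Line 4: ['triangle', 'green'] (min_width=14, slack=0)
Line 5: ['table', 'so', 'I', 'the'] (min_width=14, slack=0)
Line 6: ['lion', 'machine'] (min_width=12, slack=2)
Line 7: ['ant', 'journey'] (min_width=11, slack=3)
Line 8: ['leaf', 'paper'] (min_width=10, slack=4)
Line 9: ['train'] (min_width=5, slack=9)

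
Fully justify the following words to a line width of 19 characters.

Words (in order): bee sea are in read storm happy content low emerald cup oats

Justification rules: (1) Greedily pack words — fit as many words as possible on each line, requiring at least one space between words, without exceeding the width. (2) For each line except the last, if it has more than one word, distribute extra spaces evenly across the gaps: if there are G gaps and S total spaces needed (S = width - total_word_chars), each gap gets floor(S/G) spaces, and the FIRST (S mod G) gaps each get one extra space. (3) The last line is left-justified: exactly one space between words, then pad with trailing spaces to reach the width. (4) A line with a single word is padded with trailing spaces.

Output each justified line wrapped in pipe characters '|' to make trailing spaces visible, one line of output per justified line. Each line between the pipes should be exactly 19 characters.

Answer: |bee sea are in read|
|storm happy content|
|low   emerald   cup|
|oats               |

Derivation:
Line 1: ['bee', 'sea', 'are', 'in', 'read'] (min_width=19, slack=0)
Line 2: ['storm', 'happy', 'content'] (min_width=19, slack=0)
Line 3: ['low', 'emerald', 'cup'] (min_width=15, slack=4)
Line 4: ['oats'] (min_width=4, slack=15)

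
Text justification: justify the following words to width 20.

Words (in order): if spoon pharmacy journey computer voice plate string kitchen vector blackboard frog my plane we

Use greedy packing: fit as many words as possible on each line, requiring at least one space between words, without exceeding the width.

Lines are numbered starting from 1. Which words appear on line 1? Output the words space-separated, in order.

Answer: if spoon pharmacy

Derivation:
Line 1: ['if', 'spoon', 'pharmacy'] (min_width=17, slack=3)
Line 2: ['journey', 'computer'] (min_width=16, slack=4)
Line 3: ['voice', 'plate', 'string'] (min_width=18, slack=2)
Line 4: ['kitchen', 'vector'] (min_width=14, slack=6)
Line 5: ['blackboard', 'frog', 'my'] (min_width=18, slack=2)
Line 6: ['plane', 'we'] (min_width=8, slack=12)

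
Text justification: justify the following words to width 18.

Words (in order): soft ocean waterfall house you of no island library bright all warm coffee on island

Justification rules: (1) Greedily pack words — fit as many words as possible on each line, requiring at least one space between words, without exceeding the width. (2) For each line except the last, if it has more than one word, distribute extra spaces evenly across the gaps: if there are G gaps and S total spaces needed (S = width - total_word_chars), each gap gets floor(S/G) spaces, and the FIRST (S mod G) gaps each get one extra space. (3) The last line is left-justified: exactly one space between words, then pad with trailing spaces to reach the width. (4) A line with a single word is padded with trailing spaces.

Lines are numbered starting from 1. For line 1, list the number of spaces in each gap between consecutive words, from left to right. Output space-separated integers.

Line 1: ['soft', 'ocean'] (min_width=10, slack=8)
Line 2: ['waterfall', 'house'] (min_width=15, slack=3)
Line 3: ['you', 'of', 'no', 'island'] (min_width=16, slack=2)
Line 4: ['library', 'bright', 'all'] (min_width=18, slack=0)
Line 5: ['warm', 'coffee', 'on'] (min_width=14, slack=4)
Line 6: ['island'] (min_width=6, slack=12)

Answer: 9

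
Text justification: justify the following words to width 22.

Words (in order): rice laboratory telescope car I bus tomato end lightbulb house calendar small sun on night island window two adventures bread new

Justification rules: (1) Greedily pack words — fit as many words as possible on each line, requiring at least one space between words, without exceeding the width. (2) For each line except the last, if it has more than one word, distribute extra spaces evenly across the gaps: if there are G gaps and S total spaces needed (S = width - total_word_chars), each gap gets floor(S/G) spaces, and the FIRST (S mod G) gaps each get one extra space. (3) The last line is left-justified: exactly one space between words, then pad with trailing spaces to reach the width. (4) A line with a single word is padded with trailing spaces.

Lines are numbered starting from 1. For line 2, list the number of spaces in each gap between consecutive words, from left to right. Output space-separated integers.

Line 1: ['rice', 'laboratory'] (min_width=15, slack=7)
Line 2: ['telescope', 'car', 'I', 'bus'] (min_width=19, slack=3)
Line 3: ['tomato', 'end', 'lightbulb'] (min_width=20, slack=2)
Line 4: ['house', 'calendar', 'small'] (min_width=20, slack=2)
Line 5: ['sun', 'on', 'night', 'island'] (min_width=19, slack=3)
Line 6: ['window', 'two', 'adventures'] (min_width=21, slack=1)
Line 7: ['bread', 'new'] (min_width=9, slack=13)

Answer: 2 2 2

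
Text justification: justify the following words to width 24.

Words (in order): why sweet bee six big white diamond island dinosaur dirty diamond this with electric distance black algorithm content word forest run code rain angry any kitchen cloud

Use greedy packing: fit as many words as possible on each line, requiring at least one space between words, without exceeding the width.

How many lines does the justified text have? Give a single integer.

Answer: 8

Derivation:
Line 1: ['why', 'sweet', 'bee', 'six', 'big'] (min_width=21, slack=3)
Line 2: ['white', 'diamond', 'island'] (min_width=20, slack=4)
Line 3: ['dinosaur', 'dirty', 'diamond'] (min_width=22, slack=2)
Line 4: ['this', 'with', 'electric'] (min_width=18, slack=6)
Line 5: ['distance', 'black', 'algorithm'] (min_width=24, slack=0)
Line 6: ['content', 'word', 'forest', 'run'] (min_width=23, slack=1)
Line 7: ['code', 'rain', 'angry', 'any'] (min_width=19, slack=5)
Line 8: ['kitchen', 'cloud'] (min_width=13, slack=11)
Total lines: 8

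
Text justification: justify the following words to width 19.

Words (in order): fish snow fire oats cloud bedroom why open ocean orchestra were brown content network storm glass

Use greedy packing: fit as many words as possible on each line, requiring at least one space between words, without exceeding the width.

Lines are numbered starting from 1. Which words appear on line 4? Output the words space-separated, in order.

Answer: orchestra were

Derivation:
Line 1: ['fish', 'snow', 'fire', 'oats'] (min_width=19, slack=0)
Line 2: ['cloud', 'bedroom', 'why'] (min_width=17, slack=2)
Line 3: ['open', 'ocean'] (min_width=10, slack=9)
Line 4: ['orchestra', 'were'] (min_width=14, slack=5)
Line 5: ['brown', 'content'] (min_width=13, slack=6)
Line 6: ['network', 'storm', 'glass'] (min_width=19, slack=0)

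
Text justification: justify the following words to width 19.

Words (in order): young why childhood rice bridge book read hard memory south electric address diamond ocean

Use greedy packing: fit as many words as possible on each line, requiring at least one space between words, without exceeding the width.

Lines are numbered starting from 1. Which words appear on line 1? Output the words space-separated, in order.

Answer: young why childhood

Derivation:
Line 1: ['young', 'why', 'childhood'] (min_width=19, slack=0)
Line 2: ['rice', 'bridge', 'book'] (min_width=16, slack=3)
Line 3: ['read', 'hard', 'memory'] (min_width=16, slack=3)
Line 4: ['south', 'electric'] (min_width=14, slack=5)
Line 5: ['address', 'diamond'] (min_width=15, slack=4)
Line 6: ['ocean'] (min_width=5, slack=14)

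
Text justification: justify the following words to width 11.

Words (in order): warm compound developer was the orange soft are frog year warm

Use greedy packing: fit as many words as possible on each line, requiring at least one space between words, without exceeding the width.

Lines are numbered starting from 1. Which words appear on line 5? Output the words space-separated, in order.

Line 1: ['warm'] (min_width=4, slack=7)
Line 2: ['compound'] (min_width=8, slack=3)
Line 3: ['developer'] (min_width=9, slack=2)
Line 4: ['was', 'the'] (min_width=7, slack=4)
Line 5: ['orange', 'soft'] (min_width=11, slack=0)
Line 6: ['are', 'frog'] (min_width=8, slack=3)
Line 7: ['year', 'warm'] (min_width=9, slack=2)

Answer: orange soft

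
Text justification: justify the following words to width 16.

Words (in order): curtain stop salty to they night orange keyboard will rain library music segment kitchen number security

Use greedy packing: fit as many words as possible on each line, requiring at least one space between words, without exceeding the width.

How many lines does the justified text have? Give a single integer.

Line 1: ['curtain', 'stop'] (min_width=12, slack=4)
Line 2: ['salty', 'to', 'they'] (min_width=13, slack=3)
Line 3: ['night', 'orange'] (min_width=12, slack=4)
Line 4: ['keyboard', 'will'] (min_width=13, slack=3)
Line 5: ['rain', 'library'] (min_width=12, slack=4)
Line 6: ['music', 'segment'] (min_width=13, slack=3)
Line 7: ['kitchen', 'number'] (min_width=14, slack=2)
Line 8: ['security'] (min_width=8, slack=8)
Total lines: 8

Answer: 8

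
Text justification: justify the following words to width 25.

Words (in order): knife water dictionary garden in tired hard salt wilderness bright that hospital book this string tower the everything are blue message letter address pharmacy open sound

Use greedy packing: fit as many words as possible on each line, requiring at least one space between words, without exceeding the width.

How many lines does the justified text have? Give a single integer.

Answer: 8

Derivation:
Line 1: ['knife', 'water', 'dictionary'] (min_width=22, slack=3)
Line 2: ['garden', 'in', 'tired', 'hard', 'salt'] (min_width=25, slack=0)
Line 3: ['wilderness', 'bright', 'that'] (min_width=22, slack=3)
Line 4: ['hospital', 'book', 'this', 'string'] (min_width=25, slack=0)
Line 5: ['tower', 'the', 'everything', 'are'] (min_width=24, slack=1)
Line 6: ['blue', 'message', 'letter'] (min_width=19, slack=6)
Line 7: ['address', 'pharmacy', 'open'] (min_width=21, slack=4)
Line 8: ['sound'] (min_width=5, slack=20)
Total lines: 8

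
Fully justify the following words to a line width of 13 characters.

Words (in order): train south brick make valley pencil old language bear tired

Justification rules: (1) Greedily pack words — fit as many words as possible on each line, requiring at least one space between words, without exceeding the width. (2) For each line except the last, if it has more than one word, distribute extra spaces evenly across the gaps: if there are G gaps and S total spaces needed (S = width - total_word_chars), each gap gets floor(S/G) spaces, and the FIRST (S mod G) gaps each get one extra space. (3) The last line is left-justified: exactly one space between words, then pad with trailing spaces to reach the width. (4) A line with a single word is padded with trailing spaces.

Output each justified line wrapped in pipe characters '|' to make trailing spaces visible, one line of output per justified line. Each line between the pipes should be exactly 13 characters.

Line 1: ['train', 'south'] (min_width=11, slack=2)
Line 2: ['brick', 'make'] (min_width=10, slack=3)
Line 3: ['valley', 'pencil'] (min_width=13, slack=0)
Line 4: ['old', 'language'] (min_width=12, slack=1)
Line 5: ['bear', 'tired'] (min_width=10, slack=3)

Answer: |train   south|
|brick    make|
|valley pencil|
|old  language|
|bear tired   |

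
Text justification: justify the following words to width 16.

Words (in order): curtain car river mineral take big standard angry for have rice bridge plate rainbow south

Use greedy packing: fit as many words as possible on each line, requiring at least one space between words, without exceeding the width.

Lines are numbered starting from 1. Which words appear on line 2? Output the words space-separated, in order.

Line 1: ['curtain', 'car'] (min_width=11, slack=5)
Line 2: ['river', 'mineral'] (min_width=13, slack=3)
Line 3: ['take', 'big'] (min_width=8, slack=8)
Line 4: ['standard', 'angry'] (min_width=14, slack=2)
Line 5: ['for', 'have', 'rice'] (min_width=13, slack=3)
Line 6: ['bridge', 'plate'] (min_width=12, slack=4)
Line 7: ['rainbow', 'south'] (min_width=13, slack=3)

Answer: river mineral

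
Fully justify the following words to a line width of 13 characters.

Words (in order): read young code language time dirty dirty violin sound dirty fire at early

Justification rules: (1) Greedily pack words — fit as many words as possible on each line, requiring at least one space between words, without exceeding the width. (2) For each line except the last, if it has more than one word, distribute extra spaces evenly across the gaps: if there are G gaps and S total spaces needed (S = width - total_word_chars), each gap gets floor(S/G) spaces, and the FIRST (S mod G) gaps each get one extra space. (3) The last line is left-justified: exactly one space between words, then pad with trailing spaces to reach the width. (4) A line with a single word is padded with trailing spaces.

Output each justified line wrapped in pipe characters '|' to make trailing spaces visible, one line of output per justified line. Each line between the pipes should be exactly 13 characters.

Line 1: ['read', 'young'] (min_width=10, slack=3)
Line 2: ['code', 'language'] (min_width=13, slack=0)
Line 3: ['time', 'dirty'] (min_width=10, slack=3)
Line 4: ['dirty', 'violin'] (min_width=12, slack=1)
Line 5: ['sound', 'dirty'] (min_width=11, slack=2)
Line 6: ['fire', 'at', 'early'] (min_width=13, slack=0)

Answer: |read    young|
|code language|
|time    dirty|
|dirty  violin|
|sound   dirty|
|fire at early|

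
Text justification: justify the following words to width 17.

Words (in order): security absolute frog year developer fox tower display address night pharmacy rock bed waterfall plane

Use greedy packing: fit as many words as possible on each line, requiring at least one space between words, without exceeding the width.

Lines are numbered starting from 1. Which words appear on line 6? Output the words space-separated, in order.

Line 1: ['security', 'absolute'] (min_width=17, slack=0)
Line 2: ['frog', 'year'] (min_width=9, slack=8)
Line 3: ['developer', 'fox'] (min_width=13, slack=4)
Line 4: ['tower', 'display'] (min_width=13, slack=4)
Line 5: ['address', 'night'] (min_width=13, slack=4)
Line 6: ['pharmacy', 'rock', 'bed'] (min_width=17, slack=0)
Line 7: ['waterfall', 'plane'] (min_width=15, slack=2)

Answer: pharmacy rock bed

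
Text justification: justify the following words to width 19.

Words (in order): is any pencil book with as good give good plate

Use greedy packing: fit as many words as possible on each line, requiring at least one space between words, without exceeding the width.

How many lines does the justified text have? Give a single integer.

Line 1: ['is', 'any', 'pencil', 'book'] (min_width=18, slack=1)
Line 2: ['with', 'as', 'good', 'give'] (min_width=17, slack=2)
Line 3: ['good', 'plate'] (min_width=10, slack=9)
Total lines: 3

Answer: 3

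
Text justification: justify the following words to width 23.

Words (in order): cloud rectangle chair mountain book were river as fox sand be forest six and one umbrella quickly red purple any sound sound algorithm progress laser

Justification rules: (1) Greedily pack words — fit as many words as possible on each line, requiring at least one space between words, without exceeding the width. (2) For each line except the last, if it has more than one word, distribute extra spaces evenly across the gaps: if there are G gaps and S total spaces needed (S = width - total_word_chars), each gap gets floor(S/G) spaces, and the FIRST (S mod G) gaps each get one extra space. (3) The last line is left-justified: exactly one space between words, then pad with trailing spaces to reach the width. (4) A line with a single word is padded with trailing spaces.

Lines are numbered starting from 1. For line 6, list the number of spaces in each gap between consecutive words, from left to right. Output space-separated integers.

Answer: 2 1 1

Derivation:
Line 1: ['cloud', 'rectangle', 'chair'] (min_width=21, slack=2)
Line 2: ['mountain', 'book', 'were'] (min_width=18, slack=5)
Line 3: ['river', 'as', 'fox', 'sand', 'be'] (min_width=20, slack=3)
Line 4: ['forest', 'six', 'and', 'one'] (min_width=18, slack=5)
Line 5: ['umbrella', 'quickly', 'red'] (min_width=20, slack=3)
Line 6: ['purple', 'any', 'sound', 'sound'] (min_width=22, slack=1)
Line 7: ['algorithm', 'progress'] (min_width=18, slack=5)
Line 8: ['laser'] (min_width=5, slack=18)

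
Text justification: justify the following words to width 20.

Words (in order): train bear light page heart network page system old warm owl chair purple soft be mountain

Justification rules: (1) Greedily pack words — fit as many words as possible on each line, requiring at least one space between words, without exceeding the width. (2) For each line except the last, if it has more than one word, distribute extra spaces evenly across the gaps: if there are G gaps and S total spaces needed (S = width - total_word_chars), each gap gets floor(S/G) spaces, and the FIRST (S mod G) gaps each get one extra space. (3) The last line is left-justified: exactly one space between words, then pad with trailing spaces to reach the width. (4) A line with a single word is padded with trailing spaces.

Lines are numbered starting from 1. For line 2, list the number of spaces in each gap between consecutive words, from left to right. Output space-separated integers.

Answer: 2 2

Derivation:
Line 1: ['train', 'bear', 'light'] (min_width=16, slack=4)
Line 2: ['page', 'heart', 'network'] (min_width=18, slack=2)
Line 3: ['page', 'system', 'old', 'warm'] (min_width=20, slack=0)
Line 4: ['owl', 'chair', 'purple'] (min_width=16, slack=4)
Line 5: ['soft', 'be', 'mountain'] (min_width=16, slack=4)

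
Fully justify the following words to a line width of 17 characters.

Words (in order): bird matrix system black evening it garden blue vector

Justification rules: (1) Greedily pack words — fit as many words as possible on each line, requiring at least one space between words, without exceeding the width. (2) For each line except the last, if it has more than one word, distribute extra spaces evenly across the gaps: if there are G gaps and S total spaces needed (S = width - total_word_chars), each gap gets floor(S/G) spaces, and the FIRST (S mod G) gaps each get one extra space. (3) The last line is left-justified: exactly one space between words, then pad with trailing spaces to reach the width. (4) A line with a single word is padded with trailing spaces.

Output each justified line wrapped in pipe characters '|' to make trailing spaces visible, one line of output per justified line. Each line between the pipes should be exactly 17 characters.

Line 1: ['bird', 'matrix'] (min_width=11, slack=6)
Line 2: ['system', 'black'] (min_width=12, slack=5)
Line 3: ['evening', 'it', 'garden'] (min_width=17, slack=0)
Line 4: ['blue', 'vector'] (min_width=11, slack=6)

Answer: |bird       matrix|
|system      black|
|evening it garden|
|blue vector      |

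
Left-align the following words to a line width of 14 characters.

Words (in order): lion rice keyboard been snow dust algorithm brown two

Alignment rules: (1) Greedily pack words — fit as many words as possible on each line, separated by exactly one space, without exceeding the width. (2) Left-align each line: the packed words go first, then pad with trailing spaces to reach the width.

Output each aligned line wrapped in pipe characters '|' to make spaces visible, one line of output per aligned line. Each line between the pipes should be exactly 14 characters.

Answer: |lion rice     |
|keyboard been |
|snow dust     |
|algorithm     |
|brown two     |

Derivation:
Line 1: ['lion', 'rice'] (min_width=9, slack=5)
Line 2: ['keyboard', 'been'] (min_width=13, slack=1)
Line 3: ['snow', 'dust'] (min_width=9, slack=5)
Line 4: ['algorithm'] (min_width=9, slack=5)
Line 5: ['brown', 'two'] (min_width=9, slack=5)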